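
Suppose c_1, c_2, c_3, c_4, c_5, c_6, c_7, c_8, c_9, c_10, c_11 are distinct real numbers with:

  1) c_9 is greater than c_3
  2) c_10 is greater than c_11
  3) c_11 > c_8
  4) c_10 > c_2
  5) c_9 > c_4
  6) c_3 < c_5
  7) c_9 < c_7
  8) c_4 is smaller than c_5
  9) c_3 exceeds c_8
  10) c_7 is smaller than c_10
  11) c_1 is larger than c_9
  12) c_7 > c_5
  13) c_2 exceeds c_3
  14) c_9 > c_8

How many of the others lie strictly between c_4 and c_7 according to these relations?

2

The relations place c_4 below c_7. An element lies strictly between them when it is forced above c_4 and also forced below c_7.
Above c_4: {c_9, c_5, c_1, c_10}. Below c_7: {c_8, c_3, c_9, c_5}.
Intersection: {c_9, c_5} — 2.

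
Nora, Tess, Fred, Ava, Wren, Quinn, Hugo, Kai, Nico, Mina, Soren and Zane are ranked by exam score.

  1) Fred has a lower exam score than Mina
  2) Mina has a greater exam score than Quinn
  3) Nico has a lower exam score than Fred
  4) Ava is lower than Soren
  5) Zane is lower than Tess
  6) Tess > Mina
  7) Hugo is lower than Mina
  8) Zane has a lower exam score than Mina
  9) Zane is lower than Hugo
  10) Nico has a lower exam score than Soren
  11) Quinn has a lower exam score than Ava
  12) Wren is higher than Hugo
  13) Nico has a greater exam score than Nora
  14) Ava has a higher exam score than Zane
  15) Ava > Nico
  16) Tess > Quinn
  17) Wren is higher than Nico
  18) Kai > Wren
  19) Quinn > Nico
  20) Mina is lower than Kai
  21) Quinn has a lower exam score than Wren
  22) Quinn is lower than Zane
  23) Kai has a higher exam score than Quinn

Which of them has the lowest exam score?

Nora

Nico is not least since Nora < Nico; Quinn is not least since Nico < Quinn; Zane is not least since Quinn < Zane; Hugo is not least since Zane < Hugo; Ava is not least since Quinn < Ava; Fred is not least since Nico < Fred; Soren is not least since Ava < Soren; Mina is not least since Quinn < Mina; Wren is not least since Hugo < Wren; Kai is not least since Wren < Kai; Tess is not least since Quinn < Tess.
Only Nora has nothing below it, so Nora is the lowest exam score.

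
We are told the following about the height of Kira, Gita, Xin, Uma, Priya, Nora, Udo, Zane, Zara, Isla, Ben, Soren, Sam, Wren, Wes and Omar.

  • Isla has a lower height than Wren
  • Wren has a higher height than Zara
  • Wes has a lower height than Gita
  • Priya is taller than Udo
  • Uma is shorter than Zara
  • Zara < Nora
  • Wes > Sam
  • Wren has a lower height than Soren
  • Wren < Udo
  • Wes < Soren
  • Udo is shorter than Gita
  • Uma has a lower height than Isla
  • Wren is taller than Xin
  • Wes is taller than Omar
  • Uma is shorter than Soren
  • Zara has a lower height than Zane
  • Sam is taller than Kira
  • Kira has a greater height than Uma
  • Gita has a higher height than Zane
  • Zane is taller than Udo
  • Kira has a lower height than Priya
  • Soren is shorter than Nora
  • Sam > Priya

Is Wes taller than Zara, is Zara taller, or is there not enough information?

Wes

Zara < Wren and Wren < Udo give Zara < Udo.
With Udo < Priya: Zara < Wren < Udo < Priya.
With Priya < Sam: Zara < Wren < Udo < Priya < Sam.
Then Sam < Wes extends the chain to Wes.
So Wes is taller.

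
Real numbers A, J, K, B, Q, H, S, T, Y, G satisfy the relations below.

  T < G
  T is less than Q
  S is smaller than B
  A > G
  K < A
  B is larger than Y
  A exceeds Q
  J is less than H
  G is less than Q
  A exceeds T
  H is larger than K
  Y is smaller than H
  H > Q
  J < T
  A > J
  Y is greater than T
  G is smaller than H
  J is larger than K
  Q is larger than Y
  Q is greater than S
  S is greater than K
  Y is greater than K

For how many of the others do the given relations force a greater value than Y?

4

The elements the relations force above Y are Q, B, A, H — no chain reaches any other.
That is 4.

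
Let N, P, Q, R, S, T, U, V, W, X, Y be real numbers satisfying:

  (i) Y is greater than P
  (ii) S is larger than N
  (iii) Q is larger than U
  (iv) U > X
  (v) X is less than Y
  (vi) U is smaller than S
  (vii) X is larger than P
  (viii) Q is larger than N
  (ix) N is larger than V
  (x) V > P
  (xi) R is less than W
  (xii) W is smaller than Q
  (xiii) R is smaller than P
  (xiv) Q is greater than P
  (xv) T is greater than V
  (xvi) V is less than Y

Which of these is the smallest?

R

Chaining upward from R: directly above it, P, W; then V, X, Y, Q; then U, N, T; then S.
That covers every other element, and nothing is given below R, so R is the smallest.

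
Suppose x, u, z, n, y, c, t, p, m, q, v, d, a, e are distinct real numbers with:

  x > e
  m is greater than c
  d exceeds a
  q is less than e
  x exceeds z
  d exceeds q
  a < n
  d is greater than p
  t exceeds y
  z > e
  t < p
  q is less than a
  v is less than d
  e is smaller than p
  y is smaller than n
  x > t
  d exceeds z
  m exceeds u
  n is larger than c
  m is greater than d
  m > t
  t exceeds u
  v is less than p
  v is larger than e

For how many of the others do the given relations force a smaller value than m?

11

From m the given relations immediately reach u, t, c, d.
From those, q, y, a, z, v, p — 10 in total.
From those, e — 11 in total.
No other element is forced below m by the given relations, so the count is 11.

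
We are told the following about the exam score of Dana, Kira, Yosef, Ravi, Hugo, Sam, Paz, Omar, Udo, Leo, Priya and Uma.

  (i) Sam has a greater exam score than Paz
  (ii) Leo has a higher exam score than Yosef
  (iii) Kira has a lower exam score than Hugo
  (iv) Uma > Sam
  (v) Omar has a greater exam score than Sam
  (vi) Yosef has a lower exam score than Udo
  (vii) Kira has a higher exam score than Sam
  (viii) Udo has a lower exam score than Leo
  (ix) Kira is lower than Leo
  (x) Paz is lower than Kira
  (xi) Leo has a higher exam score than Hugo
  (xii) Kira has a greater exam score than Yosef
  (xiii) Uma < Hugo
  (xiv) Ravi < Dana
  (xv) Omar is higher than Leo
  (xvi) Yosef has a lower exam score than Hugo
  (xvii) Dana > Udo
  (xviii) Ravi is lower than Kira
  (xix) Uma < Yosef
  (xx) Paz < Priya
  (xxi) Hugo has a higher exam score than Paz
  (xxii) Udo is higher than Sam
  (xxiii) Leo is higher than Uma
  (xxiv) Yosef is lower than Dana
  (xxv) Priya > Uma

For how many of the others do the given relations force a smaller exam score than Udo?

4

Directly below Udo: Sam, Yosef.
One step further: Paz, Uma (4 so far).
No other element is forced below Udo by the given relations, so the count is 4.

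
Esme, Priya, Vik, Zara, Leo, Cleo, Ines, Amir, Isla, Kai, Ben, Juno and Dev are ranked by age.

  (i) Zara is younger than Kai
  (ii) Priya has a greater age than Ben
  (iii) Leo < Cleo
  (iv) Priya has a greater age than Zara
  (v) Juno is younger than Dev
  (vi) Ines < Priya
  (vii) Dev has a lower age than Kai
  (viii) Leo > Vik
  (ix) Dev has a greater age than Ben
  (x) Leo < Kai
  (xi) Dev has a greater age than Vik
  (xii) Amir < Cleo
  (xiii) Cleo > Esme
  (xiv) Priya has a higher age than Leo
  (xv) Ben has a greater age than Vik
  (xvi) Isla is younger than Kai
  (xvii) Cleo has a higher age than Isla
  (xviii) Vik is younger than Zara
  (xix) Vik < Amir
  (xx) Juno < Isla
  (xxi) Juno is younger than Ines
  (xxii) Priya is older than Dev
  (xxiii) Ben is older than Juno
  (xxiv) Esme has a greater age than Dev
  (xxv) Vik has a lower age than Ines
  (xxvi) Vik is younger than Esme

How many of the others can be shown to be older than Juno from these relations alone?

The elements the relations force above Juno are Ben, Isla, Ines, Dev, Kai, Esme, Priya, Cleo — no chain reaches any other.
That is 8.

8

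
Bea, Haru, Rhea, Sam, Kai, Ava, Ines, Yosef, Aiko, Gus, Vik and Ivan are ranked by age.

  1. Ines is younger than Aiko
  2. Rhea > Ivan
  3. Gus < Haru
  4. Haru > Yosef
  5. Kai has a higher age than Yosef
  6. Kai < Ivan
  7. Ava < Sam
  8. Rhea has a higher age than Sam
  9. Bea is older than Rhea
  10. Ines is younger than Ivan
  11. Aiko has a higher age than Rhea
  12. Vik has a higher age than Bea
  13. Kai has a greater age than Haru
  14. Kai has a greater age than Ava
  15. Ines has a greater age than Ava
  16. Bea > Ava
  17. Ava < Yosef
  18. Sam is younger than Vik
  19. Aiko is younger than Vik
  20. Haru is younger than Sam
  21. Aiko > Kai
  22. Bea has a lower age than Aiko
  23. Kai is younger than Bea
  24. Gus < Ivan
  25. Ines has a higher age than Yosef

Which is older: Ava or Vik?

The relevant relations are Ava < Yosef; Yosef < Haru; Haru < Kai; Kai < Ivan; Ivan < Rhea; Rhea < Bea; Bea < Aiko; Aiko < Vik.
Together: Ava < Yosef < Haru < Kai < Ivan < Rhea < Bea < Aiko < Vik.
So Ava < Vik; Vik is the older of the two.

Vik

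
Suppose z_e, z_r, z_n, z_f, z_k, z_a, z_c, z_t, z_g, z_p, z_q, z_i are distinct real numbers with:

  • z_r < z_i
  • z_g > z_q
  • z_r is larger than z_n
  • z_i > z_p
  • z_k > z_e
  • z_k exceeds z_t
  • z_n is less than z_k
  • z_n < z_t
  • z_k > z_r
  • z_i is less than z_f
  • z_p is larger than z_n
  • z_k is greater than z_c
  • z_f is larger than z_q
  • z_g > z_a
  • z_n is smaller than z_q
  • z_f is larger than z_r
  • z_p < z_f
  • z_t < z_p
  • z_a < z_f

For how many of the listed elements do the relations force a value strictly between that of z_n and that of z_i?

The relations place z_n below z_i. An element lies strictly between them when it is forced above z_n and also forced below z_i.
Above z_n: {z_r, z_q, z_t, z_p, z_f, z_g, z_k}. Below z_i: {z_r, z_t, z_p}.
Intersection: {z_r, z_t, z_p} — 3.

3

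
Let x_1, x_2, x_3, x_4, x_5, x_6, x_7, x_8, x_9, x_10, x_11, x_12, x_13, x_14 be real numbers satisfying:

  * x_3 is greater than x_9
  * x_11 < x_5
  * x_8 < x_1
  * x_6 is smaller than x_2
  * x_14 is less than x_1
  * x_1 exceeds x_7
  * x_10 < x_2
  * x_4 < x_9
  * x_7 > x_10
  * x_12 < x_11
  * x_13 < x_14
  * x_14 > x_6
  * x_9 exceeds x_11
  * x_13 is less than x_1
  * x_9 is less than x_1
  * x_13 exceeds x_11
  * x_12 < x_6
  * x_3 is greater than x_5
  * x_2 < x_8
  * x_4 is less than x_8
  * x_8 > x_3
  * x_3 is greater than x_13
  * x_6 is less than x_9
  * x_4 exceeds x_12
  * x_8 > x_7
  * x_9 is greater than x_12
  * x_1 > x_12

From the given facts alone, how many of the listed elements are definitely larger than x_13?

Directly above x_13: x_14, x_3, x_1.
One step further: x_8 (4 so far).
Nothing else is reachable above x_13; 4 in all.

4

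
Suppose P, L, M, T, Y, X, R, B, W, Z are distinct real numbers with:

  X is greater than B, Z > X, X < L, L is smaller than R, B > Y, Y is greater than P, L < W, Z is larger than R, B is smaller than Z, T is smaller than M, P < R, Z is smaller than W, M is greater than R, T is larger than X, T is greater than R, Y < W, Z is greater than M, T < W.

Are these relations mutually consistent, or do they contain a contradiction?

The single ordering P < Y < B < X < L < R < T < M < Z < W satisfies every listed relation, so no contradiction arises.

consistent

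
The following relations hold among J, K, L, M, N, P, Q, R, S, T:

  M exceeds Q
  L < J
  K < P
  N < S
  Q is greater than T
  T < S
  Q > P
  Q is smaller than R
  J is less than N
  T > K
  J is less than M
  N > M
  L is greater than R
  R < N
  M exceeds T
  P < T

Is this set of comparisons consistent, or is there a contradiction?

Every relation is compatible with K < P < T < Q < R < L < J < M < N < S; the set is consistent.

consistent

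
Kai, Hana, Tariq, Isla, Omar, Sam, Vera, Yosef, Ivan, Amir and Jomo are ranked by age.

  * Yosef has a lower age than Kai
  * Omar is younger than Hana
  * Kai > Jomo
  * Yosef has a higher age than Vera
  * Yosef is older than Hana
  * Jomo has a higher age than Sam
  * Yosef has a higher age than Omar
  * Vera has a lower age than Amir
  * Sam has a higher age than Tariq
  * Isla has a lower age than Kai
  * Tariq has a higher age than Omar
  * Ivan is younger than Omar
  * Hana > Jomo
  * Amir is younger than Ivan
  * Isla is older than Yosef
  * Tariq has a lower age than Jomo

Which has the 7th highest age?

Tariq

Piecing the relations together gives one ordering: Vera < Amir < Ivan < Omar < Tariq < Sam < Jomo < Hana < Yosef < Isla < Kai.
Counting 7 from the largest end gives Tariq.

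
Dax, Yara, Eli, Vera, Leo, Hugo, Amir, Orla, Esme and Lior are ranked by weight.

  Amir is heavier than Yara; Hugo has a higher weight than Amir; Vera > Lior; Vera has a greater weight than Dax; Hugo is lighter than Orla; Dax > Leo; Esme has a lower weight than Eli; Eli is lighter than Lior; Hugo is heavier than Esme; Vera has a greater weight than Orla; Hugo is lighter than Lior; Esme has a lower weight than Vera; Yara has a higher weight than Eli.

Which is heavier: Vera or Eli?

Vera

Chaining the given relations: Eli < Yara < Amir < Hugo < Orla < Vera.
So Eli < Vera; Vera is the heavier of the two.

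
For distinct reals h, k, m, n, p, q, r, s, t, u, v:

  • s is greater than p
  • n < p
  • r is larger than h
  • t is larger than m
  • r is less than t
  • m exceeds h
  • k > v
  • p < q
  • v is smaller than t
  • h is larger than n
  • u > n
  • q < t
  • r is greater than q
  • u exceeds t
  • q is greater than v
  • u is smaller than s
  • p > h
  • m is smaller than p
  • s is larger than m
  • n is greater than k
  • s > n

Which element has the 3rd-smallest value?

The consecutive relations fix a unique order: v < k < n < h < m < p < q < r < t < u < s.
The 3rd smallest is n.

n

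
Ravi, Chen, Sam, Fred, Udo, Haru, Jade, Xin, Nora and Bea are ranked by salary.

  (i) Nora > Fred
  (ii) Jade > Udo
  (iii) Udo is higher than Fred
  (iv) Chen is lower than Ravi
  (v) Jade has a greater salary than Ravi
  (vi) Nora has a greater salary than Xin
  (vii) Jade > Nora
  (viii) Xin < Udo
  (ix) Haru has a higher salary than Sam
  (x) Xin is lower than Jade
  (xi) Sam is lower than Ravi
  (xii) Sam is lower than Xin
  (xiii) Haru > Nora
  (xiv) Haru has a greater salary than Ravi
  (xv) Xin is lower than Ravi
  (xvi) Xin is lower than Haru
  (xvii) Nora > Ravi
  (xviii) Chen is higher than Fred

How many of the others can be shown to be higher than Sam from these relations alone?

6

Directly above Sam: Xin, Ravi, Haru.
One step further: Udo, Nora, Jade (6 so far).
No other element is forced above Sam by the given relations, so the count is 6.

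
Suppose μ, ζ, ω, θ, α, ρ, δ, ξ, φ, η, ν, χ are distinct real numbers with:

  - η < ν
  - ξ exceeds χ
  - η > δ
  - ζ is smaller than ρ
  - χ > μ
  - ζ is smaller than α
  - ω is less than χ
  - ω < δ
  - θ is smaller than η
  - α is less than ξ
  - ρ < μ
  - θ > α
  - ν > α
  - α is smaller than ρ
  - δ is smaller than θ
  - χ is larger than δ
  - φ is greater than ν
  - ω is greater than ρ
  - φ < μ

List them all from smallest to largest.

Each adjacent pair is fixed by a given relation: ζ < α; α < ρ; ρ < ω; ω < δ; δ < θ; θ < η; η < ν; ν < φ; φ < μ; μ < χ; χ < ξ. Chaining them end to end gives the full order.

ζ < α < ρ < ω < δ < θ < η < ν < φ < μ < χ < ξ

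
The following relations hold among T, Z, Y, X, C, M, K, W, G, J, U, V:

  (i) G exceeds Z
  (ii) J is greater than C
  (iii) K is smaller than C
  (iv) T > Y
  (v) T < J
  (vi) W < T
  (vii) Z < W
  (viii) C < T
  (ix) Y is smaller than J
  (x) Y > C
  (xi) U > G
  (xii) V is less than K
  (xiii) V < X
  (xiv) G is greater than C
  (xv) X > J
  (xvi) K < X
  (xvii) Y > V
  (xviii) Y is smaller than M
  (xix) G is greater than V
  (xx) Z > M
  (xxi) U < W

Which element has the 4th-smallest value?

Y

The consecutive relations fix a unique order: V < K < C < Y < M < Z < G < U < W < T < J < X.
Counting 4 from the smallest end gives Y.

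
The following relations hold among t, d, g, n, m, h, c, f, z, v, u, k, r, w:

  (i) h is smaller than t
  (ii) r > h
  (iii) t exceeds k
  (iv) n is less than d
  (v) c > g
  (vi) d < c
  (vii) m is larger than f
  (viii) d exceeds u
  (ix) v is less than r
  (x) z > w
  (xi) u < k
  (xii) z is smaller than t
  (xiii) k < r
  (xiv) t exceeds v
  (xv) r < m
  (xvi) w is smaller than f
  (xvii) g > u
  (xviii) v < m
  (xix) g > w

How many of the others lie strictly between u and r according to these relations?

1

Chaining upward from u reaches: k, d, g, c, m, t.
Chaining downward from r reaches: v, k, h.
Strictly between u and r are those in both lists: k — 1 element.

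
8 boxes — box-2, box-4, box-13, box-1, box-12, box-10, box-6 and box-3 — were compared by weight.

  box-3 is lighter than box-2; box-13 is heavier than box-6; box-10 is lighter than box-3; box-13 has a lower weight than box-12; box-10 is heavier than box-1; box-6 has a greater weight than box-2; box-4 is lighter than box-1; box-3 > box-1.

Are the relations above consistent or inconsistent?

The single ordering box-4 < box-1 < box-10 < box-3 < box-2 < box-6 < box-13 < box-12 satisfies every listed relation, so no contradiction arises.

consistent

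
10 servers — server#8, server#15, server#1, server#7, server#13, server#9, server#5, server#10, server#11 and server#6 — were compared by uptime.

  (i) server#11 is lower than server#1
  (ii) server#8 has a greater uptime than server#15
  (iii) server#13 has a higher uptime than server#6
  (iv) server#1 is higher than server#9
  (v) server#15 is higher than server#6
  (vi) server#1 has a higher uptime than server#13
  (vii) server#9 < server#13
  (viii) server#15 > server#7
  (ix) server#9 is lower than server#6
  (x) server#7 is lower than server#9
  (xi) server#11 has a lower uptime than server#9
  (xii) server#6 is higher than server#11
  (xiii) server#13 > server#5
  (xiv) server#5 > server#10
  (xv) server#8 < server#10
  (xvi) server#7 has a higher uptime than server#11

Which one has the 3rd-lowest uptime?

server#9

Chaining the given pairs: server#11 < server#7 < server#9 < server#6 < server#15 < server#8 < server#10 < server#5 < server#13 < server#1.
The 3rd smallest is server#9.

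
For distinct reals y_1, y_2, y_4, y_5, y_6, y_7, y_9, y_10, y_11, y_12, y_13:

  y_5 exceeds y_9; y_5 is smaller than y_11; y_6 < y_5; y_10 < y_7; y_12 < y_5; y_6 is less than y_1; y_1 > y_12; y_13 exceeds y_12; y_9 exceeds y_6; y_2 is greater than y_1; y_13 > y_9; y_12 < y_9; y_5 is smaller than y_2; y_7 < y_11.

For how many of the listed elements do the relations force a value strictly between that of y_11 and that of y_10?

The relations place y_10 below y_11. An element lies strictly between them when it is forced above y_10 and also forced below y_11.
Above y_10: {y_7}. Below y_11: {y_12, y_6, y_7, y_9, y_5}.
Intersection: {y_7} — 1.

1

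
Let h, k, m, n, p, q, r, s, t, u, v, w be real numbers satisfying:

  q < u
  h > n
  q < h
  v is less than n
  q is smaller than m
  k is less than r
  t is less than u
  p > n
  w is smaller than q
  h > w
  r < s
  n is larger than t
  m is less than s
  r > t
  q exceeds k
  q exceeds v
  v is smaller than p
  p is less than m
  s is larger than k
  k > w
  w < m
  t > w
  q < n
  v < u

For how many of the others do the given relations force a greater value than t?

7

The elements the relations force above t are n, h, u, p, r, m, s — no chain reaches any other.
That is 7.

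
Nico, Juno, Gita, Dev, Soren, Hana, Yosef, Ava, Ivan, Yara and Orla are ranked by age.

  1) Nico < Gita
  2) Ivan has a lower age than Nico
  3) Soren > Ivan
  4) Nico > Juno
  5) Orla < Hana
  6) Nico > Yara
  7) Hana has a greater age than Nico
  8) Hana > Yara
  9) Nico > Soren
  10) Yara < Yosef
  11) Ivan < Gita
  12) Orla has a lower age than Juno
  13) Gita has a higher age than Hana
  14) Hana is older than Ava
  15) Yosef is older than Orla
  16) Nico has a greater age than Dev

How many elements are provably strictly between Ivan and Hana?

The relations place Ivan below Hana. An element lies strictly between them when it is forced above Ivan and also forced below Hana.
Above Ivan: {Soren, Nico, Gita}. Below Hana: {Orla, Juno, Ava, Yara, Dev, Soren, Nico}.
Intersection: {Soren, Nico} — 2.

2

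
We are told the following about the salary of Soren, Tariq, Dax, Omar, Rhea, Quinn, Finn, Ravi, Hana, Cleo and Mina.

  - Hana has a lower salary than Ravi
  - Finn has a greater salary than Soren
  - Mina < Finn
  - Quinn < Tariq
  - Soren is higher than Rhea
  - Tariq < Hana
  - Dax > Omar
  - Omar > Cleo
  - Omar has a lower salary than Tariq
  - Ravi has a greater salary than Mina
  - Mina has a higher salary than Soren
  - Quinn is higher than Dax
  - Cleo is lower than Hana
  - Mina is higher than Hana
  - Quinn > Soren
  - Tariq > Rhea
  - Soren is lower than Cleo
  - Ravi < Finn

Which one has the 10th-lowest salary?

Ravi

Piecing the relations together gives one ordering: Rhea < Soren < Cleo < Omar < Dax < Quinn < Tariq < Hana < Mina < Ravi < Finn.
The 10th smallest is Ravi.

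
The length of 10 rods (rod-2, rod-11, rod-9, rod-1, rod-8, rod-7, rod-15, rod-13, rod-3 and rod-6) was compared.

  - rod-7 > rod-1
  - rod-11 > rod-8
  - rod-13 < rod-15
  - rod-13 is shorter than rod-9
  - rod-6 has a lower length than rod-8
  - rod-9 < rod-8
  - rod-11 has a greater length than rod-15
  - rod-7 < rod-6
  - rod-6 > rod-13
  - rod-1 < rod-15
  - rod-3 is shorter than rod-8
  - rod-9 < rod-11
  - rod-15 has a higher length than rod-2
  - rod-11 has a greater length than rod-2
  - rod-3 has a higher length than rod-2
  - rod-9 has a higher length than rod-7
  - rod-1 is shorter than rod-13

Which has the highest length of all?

rod-1 is not greatest since rod-1 < rod-13; rod-13 is not greatest since rod-13 < rod-6; rod-2 is not greatest since rod-2 < rod-3; rod-7 is not greatest since rod-7 < rod-9; rod-3 is not greatest since rod-3 < rod-8; rod-6 is not greatest since rod-6 < rod-8; rod-15 is not greatest since rod-15 < rod-11; rod-9 is not greatest since rod-9 < rod-11; rod-8 is not greatest since rod-8 < rod-11.
Only rod-11 has nothing above it, so rod-11 is the highest length.

rod-11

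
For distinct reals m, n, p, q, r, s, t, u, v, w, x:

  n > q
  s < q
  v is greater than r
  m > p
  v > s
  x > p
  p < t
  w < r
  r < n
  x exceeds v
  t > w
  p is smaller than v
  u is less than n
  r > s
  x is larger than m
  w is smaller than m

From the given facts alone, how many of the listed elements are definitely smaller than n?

From n the given relations immediately reach q, r, u.
From those, s, w — 5 in total.
Nothing else is reachable below n; 5 in all.

5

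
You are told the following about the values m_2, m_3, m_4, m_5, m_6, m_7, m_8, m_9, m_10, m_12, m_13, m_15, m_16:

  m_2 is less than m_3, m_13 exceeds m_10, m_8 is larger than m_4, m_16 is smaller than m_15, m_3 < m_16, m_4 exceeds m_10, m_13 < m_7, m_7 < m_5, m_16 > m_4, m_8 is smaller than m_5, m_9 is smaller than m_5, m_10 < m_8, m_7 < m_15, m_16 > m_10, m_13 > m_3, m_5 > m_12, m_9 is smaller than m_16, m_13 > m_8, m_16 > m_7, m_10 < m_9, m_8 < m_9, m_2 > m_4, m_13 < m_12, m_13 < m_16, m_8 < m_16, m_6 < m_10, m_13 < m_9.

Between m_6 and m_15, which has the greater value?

The relevant relations are m_6 < m_10; m_10 < m_4; m_4 < m_2; m_2 < m_3; m_3 < m_13; m_13 < m_9; m_9 < m_16; m_16 < m_15.
Together: m_6 < m_10 < m_4 < m_2 < m_3 < m_13 < m_9 < m_16 < m_15.
So m_6 < m_15; m_15 is the larger of the two.

m_15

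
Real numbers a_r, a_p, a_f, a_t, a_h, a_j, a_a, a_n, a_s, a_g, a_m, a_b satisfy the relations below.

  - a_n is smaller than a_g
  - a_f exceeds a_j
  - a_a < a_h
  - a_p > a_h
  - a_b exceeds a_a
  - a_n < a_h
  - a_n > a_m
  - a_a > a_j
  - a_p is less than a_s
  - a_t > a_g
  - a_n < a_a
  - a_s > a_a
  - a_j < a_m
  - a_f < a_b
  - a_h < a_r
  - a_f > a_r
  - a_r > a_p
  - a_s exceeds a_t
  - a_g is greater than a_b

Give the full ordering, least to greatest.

a_j < a_m < a_n < a_a < a_h < a_p < a_r < a_f < a_b < a_g < a_t < a_s

The consecutive links are each given: a_j < a_m; a_m < a_n; a_n < a_a; a_a < a_h; a_h < a_p; a_p < a_r; a_r < a_f; a_f < a_b; a_b < a_g; a_g < a_t; a_t < a_s.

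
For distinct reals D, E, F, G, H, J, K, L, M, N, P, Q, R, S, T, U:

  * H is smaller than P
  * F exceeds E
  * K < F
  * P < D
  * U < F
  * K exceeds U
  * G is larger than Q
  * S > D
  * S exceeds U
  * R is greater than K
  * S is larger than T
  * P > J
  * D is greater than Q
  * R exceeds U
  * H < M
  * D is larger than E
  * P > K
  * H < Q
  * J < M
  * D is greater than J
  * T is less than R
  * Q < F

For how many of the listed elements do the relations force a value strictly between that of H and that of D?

2

The relations place H below D. An element lies strictly between them when it is forced above H and also forced below D.
Above H: {Q, G, P, F, M, S}. Below D: {U, Q, K, J, E, P}.
Intersection: {Q, P} — 2.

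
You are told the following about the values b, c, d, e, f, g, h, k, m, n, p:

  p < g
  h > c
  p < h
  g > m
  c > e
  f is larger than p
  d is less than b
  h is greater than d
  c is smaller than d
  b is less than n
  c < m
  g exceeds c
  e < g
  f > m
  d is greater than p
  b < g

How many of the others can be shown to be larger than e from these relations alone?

Directly above e: c, g.
One step further: m, d, h (5 so far).
One step further: f, b (7 so far).
One step further: n (8 so far).
Nothing else is reachable above e; 8 in all.

8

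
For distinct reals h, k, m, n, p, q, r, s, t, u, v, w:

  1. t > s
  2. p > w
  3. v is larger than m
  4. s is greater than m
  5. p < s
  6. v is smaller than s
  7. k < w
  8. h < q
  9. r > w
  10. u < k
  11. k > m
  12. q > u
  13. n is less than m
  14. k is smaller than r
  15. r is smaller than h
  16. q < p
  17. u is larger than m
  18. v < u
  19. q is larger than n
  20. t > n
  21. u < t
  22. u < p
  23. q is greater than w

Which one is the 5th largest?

h

The consecutive relations fix a unique order: n < m < v < u < k < w < r < h < q < p < s < t.
Counting 5 from the largest end gives h.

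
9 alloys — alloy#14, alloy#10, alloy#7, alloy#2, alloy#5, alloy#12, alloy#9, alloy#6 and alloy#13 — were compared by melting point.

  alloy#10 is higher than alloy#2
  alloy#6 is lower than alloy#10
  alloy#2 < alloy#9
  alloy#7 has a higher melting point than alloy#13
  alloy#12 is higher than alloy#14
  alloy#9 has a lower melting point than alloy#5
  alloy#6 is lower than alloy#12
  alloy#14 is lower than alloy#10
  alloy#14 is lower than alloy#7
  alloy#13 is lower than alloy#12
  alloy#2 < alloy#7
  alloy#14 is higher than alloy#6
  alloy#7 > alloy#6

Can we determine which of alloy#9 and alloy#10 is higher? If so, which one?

undetermined

Following every chain through alloy#10: below alloy#10 we get alloy#6, alloy#14, alloy#2.
alloy#9 is not reached, and no chain runs the other way from alloy#9 to alloy#10.
So the given relations leave the order of alloy#10 and alloy#9 undetermined.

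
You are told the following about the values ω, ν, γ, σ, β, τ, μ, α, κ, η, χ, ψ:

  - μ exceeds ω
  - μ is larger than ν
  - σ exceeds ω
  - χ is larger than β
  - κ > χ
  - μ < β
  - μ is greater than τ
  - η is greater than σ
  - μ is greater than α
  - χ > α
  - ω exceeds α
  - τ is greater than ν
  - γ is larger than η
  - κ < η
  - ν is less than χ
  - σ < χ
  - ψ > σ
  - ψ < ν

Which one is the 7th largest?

τ

Piecing the relations together gives one ordering: α < ω < σ < ψ < ν < τ < μ < β < χ < κ < η < γ.
Counting 7 from the largest end gives τ.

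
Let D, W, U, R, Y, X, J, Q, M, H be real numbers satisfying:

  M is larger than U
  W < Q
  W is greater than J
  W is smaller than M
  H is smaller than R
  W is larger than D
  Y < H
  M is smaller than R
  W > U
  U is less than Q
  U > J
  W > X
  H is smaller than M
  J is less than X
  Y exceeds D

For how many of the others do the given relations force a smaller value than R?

8

From R the given relations immediately reach H, M.
From those, U, W, Y — 5 in total.
From those, J, X, D — 8 in total.
No other element is forced below R by the given relations, so the count is 8.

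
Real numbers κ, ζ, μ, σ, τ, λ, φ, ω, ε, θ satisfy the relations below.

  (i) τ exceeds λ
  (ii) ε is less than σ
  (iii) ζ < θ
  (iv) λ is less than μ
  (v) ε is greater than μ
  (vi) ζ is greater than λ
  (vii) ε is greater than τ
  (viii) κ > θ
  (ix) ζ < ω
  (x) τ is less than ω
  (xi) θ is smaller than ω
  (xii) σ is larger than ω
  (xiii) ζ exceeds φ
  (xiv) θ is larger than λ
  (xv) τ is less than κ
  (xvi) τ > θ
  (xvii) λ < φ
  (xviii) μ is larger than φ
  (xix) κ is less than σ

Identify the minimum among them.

λ

Chaining upward from λ: directly above it, φ, ζ, θ, τ, μ; then ε, κ, ω; then σ.
That covers every other element, and nothing is given below λ, so λ is the minimum.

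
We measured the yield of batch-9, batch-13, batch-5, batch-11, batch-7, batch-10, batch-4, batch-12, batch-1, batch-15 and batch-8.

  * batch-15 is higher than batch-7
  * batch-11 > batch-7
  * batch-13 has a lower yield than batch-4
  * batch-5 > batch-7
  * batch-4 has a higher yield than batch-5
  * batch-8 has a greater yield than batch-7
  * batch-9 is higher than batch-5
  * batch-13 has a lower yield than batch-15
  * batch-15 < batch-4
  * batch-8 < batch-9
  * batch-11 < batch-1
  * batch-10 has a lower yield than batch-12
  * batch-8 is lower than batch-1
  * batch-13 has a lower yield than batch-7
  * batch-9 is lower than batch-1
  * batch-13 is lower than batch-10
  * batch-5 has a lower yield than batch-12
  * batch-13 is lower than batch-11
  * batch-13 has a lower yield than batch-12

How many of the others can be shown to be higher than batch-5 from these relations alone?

The elements the relations force above batch-5 are batch-9, batch-1, batch-4, batch-12 — no chain reaches any other.
That is 4.

4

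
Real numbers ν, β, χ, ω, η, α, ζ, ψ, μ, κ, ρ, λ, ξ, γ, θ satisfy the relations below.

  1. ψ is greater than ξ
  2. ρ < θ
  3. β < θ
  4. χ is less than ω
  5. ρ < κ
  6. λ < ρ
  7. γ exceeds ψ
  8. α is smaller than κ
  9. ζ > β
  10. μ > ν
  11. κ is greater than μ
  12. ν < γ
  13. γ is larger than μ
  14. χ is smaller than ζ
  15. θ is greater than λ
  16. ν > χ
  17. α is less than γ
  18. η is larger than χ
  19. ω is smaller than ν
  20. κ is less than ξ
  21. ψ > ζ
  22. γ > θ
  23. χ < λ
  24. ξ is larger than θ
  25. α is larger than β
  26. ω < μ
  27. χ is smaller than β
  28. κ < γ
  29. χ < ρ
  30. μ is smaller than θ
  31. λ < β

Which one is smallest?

Chaining upward from χ: directly above it, ω, ν, λ, β, ρ, η, ζ; then μ, θ, α, κ, ψ, γ; then ξ.
That covers every other element, and nothing is given below χ, so χ is the smallest.

χ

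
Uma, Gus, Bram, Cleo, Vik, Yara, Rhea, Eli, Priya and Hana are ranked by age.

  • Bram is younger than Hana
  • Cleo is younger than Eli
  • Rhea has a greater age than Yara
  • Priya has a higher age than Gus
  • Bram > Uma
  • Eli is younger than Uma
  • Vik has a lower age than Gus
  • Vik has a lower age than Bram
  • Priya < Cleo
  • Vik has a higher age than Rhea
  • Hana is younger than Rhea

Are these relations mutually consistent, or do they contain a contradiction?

We have Hana < Rhea stated directly, yet also Rhea < Vik < Gus < Priya < Cleo < Eli < Uma < Bram < Hana by chaining the others — so Rhea < Hana. Contradiction.

inconsistent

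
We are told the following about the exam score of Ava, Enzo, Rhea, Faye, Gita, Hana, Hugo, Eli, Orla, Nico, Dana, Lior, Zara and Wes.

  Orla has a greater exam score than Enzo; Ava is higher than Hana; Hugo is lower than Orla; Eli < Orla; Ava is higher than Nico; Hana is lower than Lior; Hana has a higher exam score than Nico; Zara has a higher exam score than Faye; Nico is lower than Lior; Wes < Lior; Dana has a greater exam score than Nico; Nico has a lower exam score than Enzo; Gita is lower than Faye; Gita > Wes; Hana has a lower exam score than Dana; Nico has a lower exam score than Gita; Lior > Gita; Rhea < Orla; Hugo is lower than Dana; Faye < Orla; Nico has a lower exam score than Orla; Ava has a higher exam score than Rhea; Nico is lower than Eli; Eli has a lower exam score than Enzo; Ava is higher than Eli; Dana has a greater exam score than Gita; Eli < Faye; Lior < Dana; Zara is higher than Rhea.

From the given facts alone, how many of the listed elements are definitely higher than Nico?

From Nico the given relations immediately reach Eli, Gita, Enzo, Hana, Lior, Orla, Ava, Dana.
From those, Faye — 9 in total.
From those, Zara — 10 in total.
No other element is forced above Nico by the given relations, so the count is 10.

10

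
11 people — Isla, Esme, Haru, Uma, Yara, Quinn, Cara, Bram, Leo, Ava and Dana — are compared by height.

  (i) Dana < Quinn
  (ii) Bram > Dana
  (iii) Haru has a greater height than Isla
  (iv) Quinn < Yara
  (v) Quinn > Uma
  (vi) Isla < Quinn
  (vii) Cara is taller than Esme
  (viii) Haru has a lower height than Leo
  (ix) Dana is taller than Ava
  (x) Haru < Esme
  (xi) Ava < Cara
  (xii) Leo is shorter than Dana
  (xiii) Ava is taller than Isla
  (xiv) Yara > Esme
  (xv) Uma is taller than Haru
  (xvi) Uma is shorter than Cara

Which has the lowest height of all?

Chaining upward from Isla: directly above it, Haru, Ava, Quinn; then Esme, Uma, Leo, Cara, Dana, Yara; then Bram.
That covers every other element, and nothing is given below Isla, so Isla is the lowest height.

Isla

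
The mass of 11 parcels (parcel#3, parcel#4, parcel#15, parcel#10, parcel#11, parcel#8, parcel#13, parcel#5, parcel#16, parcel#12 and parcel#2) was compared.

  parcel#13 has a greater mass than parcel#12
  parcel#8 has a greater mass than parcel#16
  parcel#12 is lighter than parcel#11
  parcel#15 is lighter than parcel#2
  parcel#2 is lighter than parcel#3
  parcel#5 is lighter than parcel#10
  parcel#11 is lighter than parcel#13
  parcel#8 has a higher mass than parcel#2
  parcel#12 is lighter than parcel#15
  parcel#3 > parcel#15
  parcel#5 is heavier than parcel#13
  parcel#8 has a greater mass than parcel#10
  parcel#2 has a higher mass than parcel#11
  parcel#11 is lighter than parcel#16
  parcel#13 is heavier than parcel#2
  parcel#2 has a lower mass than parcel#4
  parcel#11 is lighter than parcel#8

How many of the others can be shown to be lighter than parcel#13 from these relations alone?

4

Directly below parcel#13: parcel#12, parcel#11, parcel#2.
One step further: parcel#15 (4 so far).
Nothing else is reachable below parcel#13; 4 in all.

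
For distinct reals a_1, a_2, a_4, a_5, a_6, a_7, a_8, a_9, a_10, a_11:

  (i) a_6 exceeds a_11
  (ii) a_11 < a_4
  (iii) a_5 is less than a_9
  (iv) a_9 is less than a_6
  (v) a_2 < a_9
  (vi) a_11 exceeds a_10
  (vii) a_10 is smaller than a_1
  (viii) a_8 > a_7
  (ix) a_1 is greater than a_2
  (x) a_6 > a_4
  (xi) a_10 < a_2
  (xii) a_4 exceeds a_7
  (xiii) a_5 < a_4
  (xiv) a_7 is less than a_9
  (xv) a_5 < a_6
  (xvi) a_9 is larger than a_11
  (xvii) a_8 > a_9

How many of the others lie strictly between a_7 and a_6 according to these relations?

2

The relations place a_7 below a_6. An element lies strictly between them when it is forced above a_7 and also forced below a_6.
Above a_7: {a_4, a_9, a_8}. Below a_6: {a_5, a_10, a_2, a_11, a_4, a_9}.
Intersection: {a_4, a_9} — 2.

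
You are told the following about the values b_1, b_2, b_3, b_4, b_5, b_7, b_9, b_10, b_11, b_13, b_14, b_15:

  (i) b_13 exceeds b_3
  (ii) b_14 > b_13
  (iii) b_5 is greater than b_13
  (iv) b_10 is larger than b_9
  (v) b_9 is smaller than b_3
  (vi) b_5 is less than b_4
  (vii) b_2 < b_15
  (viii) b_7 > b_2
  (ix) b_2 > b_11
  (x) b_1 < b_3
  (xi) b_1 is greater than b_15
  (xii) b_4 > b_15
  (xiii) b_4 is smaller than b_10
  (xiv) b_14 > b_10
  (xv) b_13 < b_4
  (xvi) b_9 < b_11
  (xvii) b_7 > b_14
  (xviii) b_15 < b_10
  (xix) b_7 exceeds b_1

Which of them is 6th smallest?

Piecing the relations together gives one ordering: b_9 < b_11 < b_2 < b_15 < b_1 < b_3 < b_13 < b_5 < b_4 < b_10 < b_14 < b_7.
Counting 6 from the smallest end gives b_3.

b_3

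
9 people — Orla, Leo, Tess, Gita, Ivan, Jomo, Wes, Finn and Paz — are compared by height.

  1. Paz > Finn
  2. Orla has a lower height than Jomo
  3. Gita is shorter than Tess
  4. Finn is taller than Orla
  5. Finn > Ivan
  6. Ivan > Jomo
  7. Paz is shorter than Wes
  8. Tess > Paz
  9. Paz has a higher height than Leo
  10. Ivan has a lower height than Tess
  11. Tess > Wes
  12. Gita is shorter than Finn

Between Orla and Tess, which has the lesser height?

Orla

Orla < Jomo and Jomo < Ivan give Orla < Ivan.
Then Ivan < Finn extends the chain to Finn.
With Finn < Paz: Orla < Jomo < Ivan < Finn < Paz.
With Paz < Tess: Orla < Jomo < Ivan < Finn < Paz < Tess.
So Orla < Tess; Orla is the shorter of the two.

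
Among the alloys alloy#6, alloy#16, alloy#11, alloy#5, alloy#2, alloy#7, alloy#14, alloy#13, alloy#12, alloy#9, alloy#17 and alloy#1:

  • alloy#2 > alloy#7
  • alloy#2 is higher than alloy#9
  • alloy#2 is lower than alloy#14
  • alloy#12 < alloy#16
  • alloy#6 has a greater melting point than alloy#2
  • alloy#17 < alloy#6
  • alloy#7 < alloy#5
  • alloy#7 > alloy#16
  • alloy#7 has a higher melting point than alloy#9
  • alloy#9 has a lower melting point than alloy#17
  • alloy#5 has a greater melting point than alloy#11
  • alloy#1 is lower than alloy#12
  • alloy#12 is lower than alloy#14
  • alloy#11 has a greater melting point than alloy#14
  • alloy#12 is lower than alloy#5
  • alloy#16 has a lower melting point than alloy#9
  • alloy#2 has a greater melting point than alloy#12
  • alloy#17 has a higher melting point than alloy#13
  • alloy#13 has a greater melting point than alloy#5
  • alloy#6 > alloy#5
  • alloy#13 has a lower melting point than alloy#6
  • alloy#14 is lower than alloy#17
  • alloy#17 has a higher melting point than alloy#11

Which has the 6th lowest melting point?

Piecing the relations together gives one ordering: alloy#1 < alloy#12 < alloy#16 < alloy#9 < alloy#7 < alloy#2 < alloy#14 < alloy#11 < alloy#5 < alloy#13 < alloy#17 < alloy#6.
The 6th smallest is alloy#2.

alloy#2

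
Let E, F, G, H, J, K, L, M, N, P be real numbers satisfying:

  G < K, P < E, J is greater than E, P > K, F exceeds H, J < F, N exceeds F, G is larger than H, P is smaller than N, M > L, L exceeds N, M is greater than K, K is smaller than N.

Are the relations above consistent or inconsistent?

The single ordering H < G < K < P < E < J < F < N < L < M satisfies every listed relation, so no contradiction arises.

consistent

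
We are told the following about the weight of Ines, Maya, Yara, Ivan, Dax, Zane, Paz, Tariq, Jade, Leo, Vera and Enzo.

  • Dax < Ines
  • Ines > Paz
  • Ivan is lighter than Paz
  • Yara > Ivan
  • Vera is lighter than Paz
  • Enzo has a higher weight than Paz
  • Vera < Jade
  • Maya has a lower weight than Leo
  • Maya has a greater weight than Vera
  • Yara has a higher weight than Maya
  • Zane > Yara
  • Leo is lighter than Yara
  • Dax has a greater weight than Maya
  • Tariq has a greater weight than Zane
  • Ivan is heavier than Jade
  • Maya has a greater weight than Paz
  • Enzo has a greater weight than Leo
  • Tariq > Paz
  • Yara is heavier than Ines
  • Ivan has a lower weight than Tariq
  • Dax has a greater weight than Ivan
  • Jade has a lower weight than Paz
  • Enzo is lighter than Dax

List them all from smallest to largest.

Nothing is placed below Vera, so it is least; from there Vera < Jade; Jade < Ivan; Ivan < Paz; Paz < Maya; Maya < Leo; Leo < Enzo; Enzo < Dax; Dax < Ines; Ines < Yara; Yara < Zane; Zane < Tariq, each given directly.

Vera < Jade < Ivan < Paz < Maya < Leo < Enzo < Dax < Ines < Yara < Zane < Tariq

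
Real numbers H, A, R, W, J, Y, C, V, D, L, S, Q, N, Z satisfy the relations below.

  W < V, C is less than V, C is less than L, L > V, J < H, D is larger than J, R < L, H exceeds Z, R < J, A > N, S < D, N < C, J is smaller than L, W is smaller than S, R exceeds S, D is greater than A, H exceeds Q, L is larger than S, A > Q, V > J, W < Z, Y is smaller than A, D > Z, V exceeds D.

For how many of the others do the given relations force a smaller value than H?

6

The elements the relations force below H are Q, W, Z, S, R, J — no chain reaches any other.
That is 6.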